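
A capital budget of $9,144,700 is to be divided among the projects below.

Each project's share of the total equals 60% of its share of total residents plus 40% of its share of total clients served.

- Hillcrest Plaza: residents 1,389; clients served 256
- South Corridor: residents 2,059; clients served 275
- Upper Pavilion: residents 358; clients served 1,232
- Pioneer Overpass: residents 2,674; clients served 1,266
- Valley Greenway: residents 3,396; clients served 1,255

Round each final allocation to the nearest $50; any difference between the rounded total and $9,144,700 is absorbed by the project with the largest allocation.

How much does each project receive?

Hillcrest Plaza: $990,250 | South Corridor: $1,378,750 | Upper Pavilion: $1,250,850 | Pioneer Overpass: $2,566,550 | Valley Greenway: $2,958,300

Totals — residents 9,876, clients served 4,284.
Composite weights (60% residents + 40% clients served): Hillcrest Plaza 0.1083; South Corridor 0.1508; Upper Pavilion 0.1368; Pioneer Overpass 0.2807; Valley Greenway 0.3235.
Unrounded shares: Hillcrest Plaza 990,273.03; South Corridor 1,378,728.75; Upper Pavilion 1,250,833.79; Pioneer Overpass 2,566,567.21; Valley Greenway 2,958,297.22.
At nearest $50: Hillcrest Plaza $990,250; South Corridor $1,378,750; Upper Pavilion $1,250,850; Pioneer Overpass $2,566,550; Valley Greenway $2,958,300. Sum = $9,144,700.
Rounded total matches; no reconciliation needed.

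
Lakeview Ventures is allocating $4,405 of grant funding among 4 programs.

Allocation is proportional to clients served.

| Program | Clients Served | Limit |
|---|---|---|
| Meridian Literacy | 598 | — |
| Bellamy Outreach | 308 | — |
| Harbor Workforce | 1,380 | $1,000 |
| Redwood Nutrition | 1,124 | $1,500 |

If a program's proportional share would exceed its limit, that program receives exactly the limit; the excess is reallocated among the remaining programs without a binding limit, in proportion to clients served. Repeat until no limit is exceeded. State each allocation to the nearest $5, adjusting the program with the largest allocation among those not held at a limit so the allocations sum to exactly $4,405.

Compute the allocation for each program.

Clients served total: 3,410.
Pro-rata shares before constraints: Meridian Literacy 772.49; Bellamy Outreach 397.87; Harbor Workforce 1,782.67; Redwood Nutrition 1,451.97.
Capped: Harbor Workforce ($1,000); residual $3,405 reallocated over remaining clients served 2,030.
Capped: Redwood Nutrition ($1,500); residual $1,905 reallocated over remaining clients served 906.
Redistributed shares: Meridian Literacy 1,257.38 → $1,255; Bellamy Outreach 647.62 → $650.

Meridian Literacy: $1,255 | Bellamy Outreach: $650 | Harbor Workforce: $1,000 | Redwood Nutrition: $1,500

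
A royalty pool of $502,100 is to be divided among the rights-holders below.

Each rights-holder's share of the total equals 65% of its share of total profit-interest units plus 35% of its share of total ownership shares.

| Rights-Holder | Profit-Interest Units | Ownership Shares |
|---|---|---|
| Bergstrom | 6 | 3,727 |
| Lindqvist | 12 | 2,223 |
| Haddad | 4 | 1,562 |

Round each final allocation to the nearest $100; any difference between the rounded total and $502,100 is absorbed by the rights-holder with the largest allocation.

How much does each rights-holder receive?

Bergstrom: $176,200 · Lindqvist: $230,000 · Haddad: $95,900

Profit-interest units total 22; ownership shares total 7,512.
Composite weights (65% profit-interest units + 35% ownership shares): Bergstrom 0.3509; Lindqvist 0.4581; Haddad 0.1910.
Raw shares: Bergstrom 176,197.71; Lindqvist 230,021.92; Haddad 95,880.37.
After rounding ($100): Bergstrom $176,200; Lindqvist $230,000; Haddad $95,900. Sum = $502,100.
Sum already equals the total — no adjustment.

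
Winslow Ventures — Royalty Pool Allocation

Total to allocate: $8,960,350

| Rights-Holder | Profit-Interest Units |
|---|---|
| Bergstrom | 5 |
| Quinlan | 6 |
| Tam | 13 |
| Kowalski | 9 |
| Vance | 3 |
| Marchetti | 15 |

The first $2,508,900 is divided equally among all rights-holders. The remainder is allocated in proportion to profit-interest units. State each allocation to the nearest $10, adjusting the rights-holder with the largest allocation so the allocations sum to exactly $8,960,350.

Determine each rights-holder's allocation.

$2,508,900 shared equally gives $418,150 per rights-holder.
Remainder $6,451,450 by profit-interest units (total 51): Bergstrom 632,495.10 → $632,500; Quinlan 758,994.12 → $758,990; Tam 1,644,487.25 → $1,644,490; Kowalski 1,138,491.18 → $1,138,490; Vance 379,497.06 → $379,500; Marchetti 1,897,485.29 → $1,897,490.
Rounding difference −$10 on remainder applied to Marchetti.
Totals: Bergstrom $418,150 + $632,500 = $1,050,650; Quinlan $418,150 + $758,990 = $1,177,140; Tam $418,150 + $1,644,490 = $2,062,640; Kowalski $418,150 + $1,138,490 = $1,556,640; Vance $418,150 + $379,500 = $797,650; Marchetti $418,150 + $1,897,480 = $2,315,630.

Bergstrom: $1,050,650 | Quinlan: $1,177,140 | Tam: $2,062,640 | Kowalski: $1,556,640 | Vance: $797,650 | Marchetti: $2,315,630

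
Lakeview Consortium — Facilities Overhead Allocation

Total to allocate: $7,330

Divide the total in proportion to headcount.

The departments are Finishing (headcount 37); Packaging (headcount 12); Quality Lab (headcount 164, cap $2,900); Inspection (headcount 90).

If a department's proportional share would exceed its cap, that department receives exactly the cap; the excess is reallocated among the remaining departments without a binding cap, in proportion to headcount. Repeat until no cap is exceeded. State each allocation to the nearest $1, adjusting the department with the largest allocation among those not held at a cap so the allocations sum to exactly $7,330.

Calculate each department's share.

Combined headcount = 303.
Proportional shares (ignoring caps): Finishing 895.08; Packaging 290.30; Quality Lab 3,967.39; Inspection 2,177.23.
Held at cap: Quality Lab ($2,900); residual $4,430 reallocated over remaining headcount 139.
Remaining shares: Finishing 1,179.21 → $1,179; Packaging 382.45 → $382; Inspection 2,868.35 → $2,868.
Rounding difference +$1 applied to Inspection → $2,869.

Finishing: $1,179; Packaging: $382; Quality Lab: $2,900; Inspection: $2,869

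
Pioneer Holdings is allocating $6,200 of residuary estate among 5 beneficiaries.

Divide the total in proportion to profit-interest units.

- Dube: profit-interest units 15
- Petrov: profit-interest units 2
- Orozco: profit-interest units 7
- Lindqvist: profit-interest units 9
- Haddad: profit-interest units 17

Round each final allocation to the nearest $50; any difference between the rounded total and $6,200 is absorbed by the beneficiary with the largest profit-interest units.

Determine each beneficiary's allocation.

Dube: $1,850; Petrov: $250; Orozco: $850; Lindqvist: $1,100; Haddad: $2,150

Profit-interest units total: 50.
Raw shares: Dube 15/50 × $6,200 = 1,860.00; Petrov 2/50 × $6,200 = 248.00; Orozco 7/50 × $6,200 = 868.00; Lindqvist 9/50 × $6,200 = 1,116.00; Haddad 17/50 × $6,200 = 2,108.00.
At nearest $50: Dube $1,850; Petrov $250; Orozco $850; Lindqvist $1,100; Haddad $2,100. Sum = $6,150.
Difference $6,200 − $6,150 = +$50 applied to largest profit-interest units (Haddad): Haddad becomes $2,150.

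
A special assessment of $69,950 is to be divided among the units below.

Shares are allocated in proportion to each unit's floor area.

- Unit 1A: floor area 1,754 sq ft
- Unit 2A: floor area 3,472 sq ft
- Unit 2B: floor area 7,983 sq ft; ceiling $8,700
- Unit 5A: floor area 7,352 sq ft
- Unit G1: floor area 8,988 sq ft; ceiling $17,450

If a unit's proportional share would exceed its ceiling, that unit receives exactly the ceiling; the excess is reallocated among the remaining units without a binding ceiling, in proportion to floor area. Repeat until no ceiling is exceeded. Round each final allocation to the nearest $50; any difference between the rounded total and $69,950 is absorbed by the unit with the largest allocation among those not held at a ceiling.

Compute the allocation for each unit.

Total floor area = 29,549.
Proportional shares (ignoring caps): Unit 1A 4,152.16; Unit 2A 8,219.11; Unit 2B 18,897.79; Unit 5A 17,404.05; Unit G1 21,276.88.
Held at cap: Unit 2B ($8,700), Unit G1 ($17,450); residual $43,800 reallocated over remaining floor area 12,578.
Redistributed shares: Unit 1A 6,107.90 → $6,100; Unit 2A 12,090.44 → $12,100; Unit 5A 25,601.65 → $25,600.

Unit 1A: $6,100 | Unit 2A: $12,100 | Unit 2B: $8,700 | Unit 5A: $25,600 | Unit G1: $17,450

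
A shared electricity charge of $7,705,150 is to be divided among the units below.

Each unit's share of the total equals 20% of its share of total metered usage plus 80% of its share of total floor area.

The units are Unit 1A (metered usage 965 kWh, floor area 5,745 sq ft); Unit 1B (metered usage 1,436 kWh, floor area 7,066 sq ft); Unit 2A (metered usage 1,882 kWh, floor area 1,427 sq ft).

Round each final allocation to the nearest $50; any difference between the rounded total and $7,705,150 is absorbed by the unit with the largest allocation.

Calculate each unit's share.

Metered usage total 4,283; floor area total 14,238.
Combined weights (20% metered usage + 80% floor area): Unit 1A 0.3679; Unit 1B 0.4641; Unit 2A 0.1681.
Raw shares: Unit 1A 2,834,416.62; Unit 1B 3,575,789.49; Unit 2A 1,294,943.89.
Rounded to nearest $50: Unit 1A $2,834,400; Unit 1B $3,575,800; Unit 2A $1,294,950. Sum = $7,705,150.
Rounded total matches; no reconciliation needed.

Unit 1A: $2,834,400; Unit 1B: $3,575,800; Unit 2A: $1,294,950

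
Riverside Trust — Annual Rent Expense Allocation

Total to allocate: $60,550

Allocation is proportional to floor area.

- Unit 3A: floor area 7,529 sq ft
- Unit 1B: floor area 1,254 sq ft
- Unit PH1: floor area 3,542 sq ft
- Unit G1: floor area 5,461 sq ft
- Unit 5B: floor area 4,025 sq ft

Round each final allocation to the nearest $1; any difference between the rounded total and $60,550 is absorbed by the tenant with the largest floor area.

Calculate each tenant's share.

Combined floor area = 7,529 + 1,254 + 3,542 + 5,461 + 4,025 = 21,811.
Proportional shares: Unit 3A 20,901.42; Unit 1B 3,481.26; Unit PH1 9,833.02; Unit G1 15,160.40; Unit 5B 11,173.89.
After rounding ($1): Unit 3A $20,901; Unit 1B $3,481; Unit PH1 $9,833; Unit G1 $15,160; Unit 5B $11,174. Sum = $60,549.
Difference $60,550 − $60,549 = +$1 applied to largest floor area (Unit 3A): Unit 3A becomes $20,902.

Unit 3A: $20,902 | Unit 1B: $3,481 | Unit PH1: $9,833 | Unit G1: $15,160 | Unit 5B: $11,174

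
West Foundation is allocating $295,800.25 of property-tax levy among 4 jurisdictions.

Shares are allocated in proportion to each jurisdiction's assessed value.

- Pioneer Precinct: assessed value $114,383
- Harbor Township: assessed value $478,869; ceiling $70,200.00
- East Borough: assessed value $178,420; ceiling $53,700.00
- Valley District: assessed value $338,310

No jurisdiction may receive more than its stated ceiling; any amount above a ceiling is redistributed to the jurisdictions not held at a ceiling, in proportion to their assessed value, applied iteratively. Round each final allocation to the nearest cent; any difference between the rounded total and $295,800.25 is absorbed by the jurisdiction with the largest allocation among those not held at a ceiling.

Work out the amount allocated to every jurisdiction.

Pioneer Precinct: $43,434.44 · Harbor Township: $70,200.00 · East Borough: $53,700.00 · Valley District: $128,465.81

Combined assessed value = 1,109,982.
Unconstrained shares: Pioneer Precinct 30,482.0438; Harbor Township 127,614.2946; East Borough 47,547.3301; Valley District 90,156.5814.
Held at cap: Harbor Township ($70,200.00); residual $225,600.25 reallocated over remaining assessed value 631,113.
Held at cap: East Borough ($53,700.00); residual $171,900.25 reallocated over remaining assessed value 452,693.
Redistributed shares: Pioneer Precinct 43,434.4386 → $43,434.44; Valley District 128,465.8114 → $128,465.81.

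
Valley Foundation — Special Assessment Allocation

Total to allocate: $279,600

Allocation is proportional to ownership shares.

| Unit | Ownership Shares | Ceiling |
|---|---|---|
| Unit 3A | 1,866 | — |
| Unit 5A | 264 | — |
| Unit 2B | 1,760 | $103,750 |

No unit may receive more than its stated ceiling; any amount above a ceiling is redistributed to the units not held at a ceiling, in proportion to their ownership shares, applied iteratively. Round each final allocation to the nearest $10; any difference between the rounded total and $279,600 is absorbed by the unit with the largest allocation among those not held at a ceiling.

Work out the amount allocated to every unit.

Unit 3A: $154,050; Unit 5A: $21,800; Unit 2B: $103,750

Sum of ownership shares: 3,890.
Unconstrained shares: Unit 3A 134,121.75; Unit 5A 18,975.42; Unit 2B 126,502.83.
Cap binds for Unit 2B ($103,750); remaining pool $175,850 reallocated over remaining ownership shares 2,130.
Remaining shares: Unit 3A 154,054.51 → $154,050; Unit 5A 21,795.49 → $21,800.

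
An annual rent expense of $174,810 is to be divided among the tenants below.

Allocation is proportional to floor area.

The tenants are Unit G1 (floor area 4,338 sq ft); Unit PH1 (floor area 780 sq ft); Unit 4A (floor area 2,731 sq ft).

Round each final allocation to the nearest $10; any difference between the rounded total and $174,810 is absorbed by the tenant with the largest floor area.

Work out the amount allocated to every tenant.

Unit G1: $96,620; Unit PH1: $17,370; Unit 4A: $60,820

Total floor area = 7,849.
Proportional shares: Unit G1 4,338/7,849 × $174,810 = 96,614.32; Unit PH1 780/7,849 × $174,810 = 17,371.87; Unit 4A 2,731/7,849 × $174,810 = 60,823.81.
Rounded to nearest $10: Unit G1 $96,610; Unit PH1 $17,370; Unit 4A $60,820. Sum = $174,800.
Difference $174,810 − $174,800 = +$10 applied to largest floor area (Unit G1): Unit G1 becomes $96,620.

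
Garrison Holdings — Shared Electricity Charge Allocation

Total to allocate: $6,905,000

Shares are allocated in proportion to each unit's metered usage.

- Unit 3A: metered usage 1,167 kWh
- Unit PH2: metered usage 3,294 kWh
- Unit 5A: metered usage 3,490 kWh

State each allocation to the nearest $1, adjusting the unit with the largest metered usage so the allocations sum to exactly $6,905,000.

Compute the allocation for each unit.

Unit 3A: $1,013,474; Unit PH2: $2,860,655; Unit 5A: $3,030,871

Sum of metered usage: 7,951.
Proportional shares: Unit 3A 1,167/7,951 × $6,905,000 = 1,013,474.41; Unit PH2 3,294/7,951 × $6,905,000 = 2,860,655.26; Unit 5A 3,490/7,951 × $6,905,000 = 3,030,870.33.
At nearest $1: Unit 3A $1,013,474; Unit PH2 $2,860,655; Unit 5A $3,030,870. Sum = $6,904,999.
Difference $6,905,000 − $6,904,999 = +$1 applied to largest metered usage (Unit 5A): Unit 5A becomes $3,030,871.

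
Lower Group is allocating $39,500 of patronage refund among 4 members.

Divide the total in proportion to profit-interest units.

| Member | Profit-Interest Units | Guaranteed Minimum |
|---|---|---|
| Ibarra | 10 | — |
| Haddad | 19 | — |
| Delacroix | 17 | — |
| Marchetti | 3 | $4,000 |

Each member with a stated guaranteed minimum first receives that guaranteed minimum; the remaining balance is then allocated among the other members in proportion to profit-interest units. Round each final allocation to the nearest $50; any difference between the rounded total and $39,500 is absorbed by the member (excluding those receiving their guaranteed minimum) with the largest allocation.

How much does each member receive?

Ibarra: $7,700 | Haddad: $14,700 | Delacroix: $13,100 | Marchetti: $4,000

Fund the minimums — Marchetti $4,000. Remaining pool $35,500.
Remaining pool split over remaining profit-interest units 46: Ibarra 7,717.39 → $7,700; Haddad 14,663.04 → $14,650; Delacroix 13,119.57 → $13,100.
Rounding difference +$50 applied to Haddad → $14,700.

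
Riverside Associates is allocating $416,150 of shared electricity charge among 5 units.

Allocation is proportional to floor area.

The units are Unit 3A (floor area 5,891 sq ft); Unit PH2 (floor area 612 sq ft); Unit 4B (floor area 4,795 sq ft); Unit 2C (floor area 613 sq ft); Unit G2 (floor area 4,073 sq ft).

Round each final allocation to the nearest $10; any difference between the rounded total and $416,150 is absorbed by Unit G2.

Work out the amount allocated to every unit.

Unit 3A: $153,370 · Unit PH2: $15,930 · Unit 4B: $124,840 · Unit 2C: $15,960 · Unit G2: $106,050

Sum of floor area: 15,984.
Unrounded shares: Unit 3A 5,891/15,984 × $416,150 = 153,374.60; Unit PH2 612/15,984 × $416,150 = 15,933.67; Unit 4B 4,795/15,984 × $416,150 = 124,839.79; Unit 2C 613/15,984 × $416,150 = 15,959.71; Unit G2 4,073/15,984 × $416,150 = 106,042.23.
Rounded to nearest $10: Unit 3A $153,370; Unit PH2 $15,930; Unit 4B $124,840; Unit 2C $15,960; Unit G2 $106,040. Sum = $416,140.
Difference $416,150 − $416,140 = +$10 applied to Unit G2: Unit G2 becomes $106,050.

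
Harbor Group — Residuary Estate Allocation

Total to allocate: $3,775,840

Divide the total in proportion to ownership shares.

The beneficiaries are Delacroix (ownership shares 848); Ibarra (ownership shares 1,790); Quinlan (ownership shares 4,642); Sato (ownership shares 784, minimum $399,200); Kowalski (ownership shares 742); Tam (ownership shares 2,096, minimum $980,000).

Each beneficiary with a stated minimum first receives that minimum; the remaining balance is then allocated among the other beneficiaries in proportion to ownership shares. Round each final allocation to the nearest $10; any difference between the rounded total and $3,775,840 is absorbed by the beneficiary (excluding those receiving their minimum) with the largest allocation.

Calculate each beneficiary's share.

Minimums first: Sato $399,200; Tam $980,000. Remaining pool $2,396,640.
Remaining pool split over remaining ownership shares 8,022: Delacroix 253,347.14 → $253,350; Ibarra 534,777.56 → $534,780; Quinlan 1,386,836.56 → $1,386,840; Kowalski 221,678.74 → $221,680.
Rounding difference −$10 applied to Quinlan → $1,386,830.

Delacroix: $253,350 | Ibarra: $534,780 | Quinlan: $1,386,830 | Sato: $399,200 | Kowalski: $221,680 | Tam: $980,000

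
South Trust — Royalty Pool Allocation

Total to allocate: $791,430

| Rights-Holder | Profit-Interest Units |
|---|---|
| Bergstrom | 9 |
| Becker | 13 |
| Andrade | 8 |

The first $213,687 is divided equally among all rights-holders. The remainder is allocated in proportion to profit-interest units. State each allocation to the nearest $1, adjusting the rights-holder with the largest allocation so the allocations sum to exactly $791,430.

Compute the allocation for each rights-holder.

Bergstrom: $244,552 | Becker: $321,584 | Andrade: $225,294

$213,687 shared equally gives $71,229 per rights-holder.
Remainder $577,743 by profit-interest units (total 30): Bergstrom 173,322.90 → $173,323; Becker 250,355.30 → $250,355; Andrade 154,064.80 → $154,065.
Totals: Bergstrom $71,229 + $173,323 = $244,552; Becker $71,229 + $250,355 = $321,584; Andrade $71,229 + $154,065 = $225,294.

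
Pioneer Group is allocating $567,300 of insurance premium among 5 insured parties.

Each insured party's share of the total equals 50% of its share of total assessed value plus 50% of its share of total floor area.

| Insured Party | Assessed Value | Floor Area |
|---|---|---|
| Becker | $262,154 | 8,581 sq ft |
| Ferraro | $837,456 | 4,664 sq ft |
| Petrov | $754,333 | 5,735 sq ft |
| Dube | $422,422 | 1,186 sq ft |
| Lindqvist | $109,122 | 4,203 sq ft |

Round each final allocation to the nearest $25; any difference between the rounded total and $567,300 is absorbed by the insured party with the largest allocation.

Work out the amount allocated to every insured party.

Totals — assessed value 2,385,487, floor area 24,369.
Blended shares (50% assessed value + 50% floor area): Becker 0.2310; Ferraro 0.2712; Petrov 0.2758; Dube 0.1129; Lindqvist 0.1091.
Raw shares: Becker 131,052.85; Ferraro 153,866.97; Petrov 156,449.31; Dube 64,033.53; Lindqvist 61,897.35.
After rounding ($25): Becker $131,050; Ferraro $153,875; Petrov $156,450; Dube $64,025; Lindqvist $61,900. Sum = $567,300.
No rounding difference to absorb.

Becker: $131,050 · Ferraro: $153,875 · Petrov: $156,450 · Dube: $64,025 · Lindqvist: $61,900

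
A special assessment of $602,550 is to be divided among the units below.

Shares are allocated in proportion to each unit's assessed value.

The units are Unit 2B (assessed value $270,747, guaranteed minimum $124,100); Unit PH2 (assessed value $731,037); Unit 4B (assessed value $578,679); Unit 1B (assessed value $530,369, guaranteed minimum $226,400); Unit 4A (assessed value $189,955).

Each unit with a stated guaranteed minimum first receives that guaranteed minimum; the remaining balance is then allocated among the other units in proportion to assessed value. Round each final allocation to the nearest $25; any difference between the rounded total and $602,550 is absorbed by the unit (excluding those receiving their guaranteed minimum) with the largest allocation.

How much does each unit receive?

Guaranteed amounts: Unit 2B $124,100; Unit 1B $226,400. Balance $252,050.
Balance split over remaining assessed value 1,499,671: Unit PH2 122,865.53 → $122,875; Unit 4B 97,258.69 → $97,250; Unit 4A 31,925.77 → $31,925.

Unit 2B: $124,100 | Unit PH2: $122,875 | Unit 4B: $97,250 | Unit 1B: $226,400 | Unit 4A: $31,925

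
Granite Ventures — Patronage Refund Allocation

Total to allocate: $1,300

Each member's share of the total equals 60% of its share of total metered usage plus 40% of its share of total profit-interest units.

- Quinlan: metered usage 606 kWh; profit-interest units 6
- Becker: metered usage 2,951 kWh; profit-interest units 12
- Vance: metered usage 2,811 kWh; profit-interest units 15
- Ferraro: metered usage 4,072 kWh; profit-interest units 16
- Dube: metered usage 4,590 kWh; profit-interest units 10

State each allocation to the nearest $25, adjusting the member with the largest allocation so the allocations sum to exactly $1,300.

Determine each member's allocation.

Metered usage total 15,030; profit-interest units total 59.
Composite weights (60% metered usage + 40% profit-interest units): Quinlan 0.0649; Becker 0.1992; Vance 0.2139; Ferraro 0.2710; Dube 0.2510.
Unrounded shares: Quinlan 84.33; Becker 258.91; Vance 278.08; Ferraro 352.34; Dube 326.34.
Rounded to nearest $25: Quinlan $75; Becker $250; Vance $275; Ferraro $350; Dube $325. Sum = $1,275.
Difference $1,300 − $1,275 = +$25 applied to largest allocation (Ferraro): Ferraro becomes $375.

Quinlan: $75 | Becker: $250 | Vance: $275 | Ferraro: $375 | Dube: $325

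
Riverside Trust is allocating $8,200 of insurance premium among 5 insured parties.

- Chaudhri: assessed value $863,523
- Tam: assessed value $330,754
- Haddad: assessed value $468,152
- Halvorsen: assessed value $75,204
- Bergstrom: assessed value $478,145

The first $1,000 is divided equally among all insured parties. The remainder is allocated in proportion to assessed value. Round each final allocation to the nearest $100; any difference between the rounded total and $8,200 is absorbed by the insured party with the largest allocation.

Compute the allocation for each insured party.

First tranche $1,000 split equally: $200 each.
Remainder $7,200 by assessed value (total 2,215,778): Chaudhri 2,805.95 → $2,800; Tam 1,074.76 → $1,100; Haddad 1,521.22 → $1,500; Halvorsen 244.37 → $200; Bergstrom 1,553.70 → $1,600.
Totals: Chaudhri $200 + $2,800 = $3,000; Tam $200 + $1,100 = $1,300; Haddad $200 + $1,500 = $1,700; Halvorsen $200 + $200 = $400; Bergstrom $200 + $1,600 = $1,800.

Chaudhri: $3,000; Tam: $1,300; Haddad: $1,700; Halvorsen: $400; Bergstrom: $1,800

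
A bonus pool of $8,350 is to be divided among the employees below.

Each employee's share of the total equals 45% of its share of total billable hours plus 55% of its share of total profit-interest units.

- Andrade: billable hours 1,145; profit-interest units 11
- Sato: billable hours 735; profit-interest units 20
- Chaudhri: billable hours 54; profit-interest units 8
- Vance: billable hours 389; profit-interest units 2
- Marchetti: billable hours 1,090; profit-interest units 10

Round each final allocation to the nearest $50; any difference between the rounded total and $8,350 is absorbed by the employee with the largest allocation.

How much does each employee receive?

Andrade: $2,250 | Sato: $2,600 | Chaudhri: $800 | Vance: $600 | Marchetti: $2,100

Billable hours total 3,413; profit-interest units total 51.
Composite weights (45% billable hours + 55% profit-interest units): Andrade 0.2696; Sato 0.3126; Chaudhri 0.0934; Vance 0.0729; Marchetti 0.2516.
Unrounded shares: Andrade 2,251.11; Sato 2,610.17; Chaudhri 779.84; Vance 608.36; Marchetti 2,100.51.
After rounding ($50): Andrade $2,250; Sato $2,600; Chaudhri $800; Vance $600; Marchetti $2,100. Sum = $8,350.
No rounding difference to absorb.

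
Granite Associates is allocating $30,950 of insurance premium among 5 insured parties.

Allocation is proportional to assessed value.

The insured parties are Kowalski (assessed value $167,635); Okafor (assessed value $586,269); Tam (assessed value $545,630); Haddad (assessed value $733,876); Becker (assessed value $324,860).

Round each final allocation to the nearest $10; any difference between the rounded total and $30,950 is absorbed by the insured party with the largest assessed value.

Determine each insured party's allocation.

Total assessed value = 2,358,270.
Pro-rata amounts: Kowalski 167,635/2,358,270 × $30,950 = 2,200.05; Okafor 586,269/2,358,270 × $30,950 = 7,694.21; Tam 545,630/2,358,270 × $30,950 = 7,160.86; Haddad 733,876/2,358,270 × $30,950 = 9,631.41; Becker 324,860/2,358,270 × $30,950 = 4,263.47.
After rounding ($10): Kowalski $2,200; Okafor $7,690; Tam $7,160; Haddad $9,630; Becker $4,260. Sum = $30,940.
Difference $30,950 − $30,940 = +$10 applied to largest assessed value (Haddad): Haddad becomes $9,640.

Kowalski: $2,200 | Okafor: $7,690 | Tam: $7,160 | Haddad: $9,640 | Becker: $4,260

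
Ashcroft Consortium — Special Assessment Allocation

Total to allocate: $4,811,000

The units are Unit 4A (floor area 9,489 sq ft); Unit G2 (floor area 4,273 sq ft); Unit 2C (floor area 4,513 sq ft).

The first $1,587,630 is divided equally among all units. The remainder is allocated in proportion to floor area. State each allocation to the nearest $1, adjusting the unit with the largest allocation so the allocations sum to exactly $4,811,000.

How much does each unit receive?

Unit 4A: $2,202,893 · Unit G2: $1,282,888 · Unit 2C: $1,325,219

First tranche $1,587,630 split equally: $529,210 each.
Remainder $3,223,370 by floor area (total 18,275): Unit 4A 1,673,683.06 → $1,673,683; Unit G2 753,677.70 → $753,678; Unit 2C 796,009.24 → $796,009.
Totals: Unit 4A $529,210 + $1,673,683 = $2,202,893; Unit G2 $529,210 + $753,678 = $1,282,888; Unit 2C $529,210 + $796,009 = $1,325,219.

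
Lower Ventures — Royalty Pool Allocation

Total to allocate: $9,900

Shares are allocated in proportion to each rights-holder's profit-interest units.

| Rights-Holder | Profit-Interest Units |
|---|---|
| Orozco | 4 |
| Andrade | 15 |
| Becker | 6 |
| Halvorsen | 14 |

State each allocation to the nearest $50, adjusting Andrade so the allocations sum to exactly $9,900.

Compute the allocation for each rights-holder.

Orozco: $1,000 · Andrade: $3,850 · Becker: $1,500 · Halvorsen: $3,550

Combined profit-interest units = 39.
Unrounded shares: Orozco 4/39 × $9,900 = 1,015.38; Andrade 15/39 × $9,900 = 3,807.69; Becker 6/39 × $9,900 = 1,523.08; Halvorsen 14/39 × $9,900 = 3,553.85.
At nearest $50: Orozco $1,000; Andrade $3,800; Becker $1,500; Halvorsen $3,550. Sum = $9,850.
Difference $9,900 − $9,850 = +$50 applied to Andrade: Andrade becomes $3,850.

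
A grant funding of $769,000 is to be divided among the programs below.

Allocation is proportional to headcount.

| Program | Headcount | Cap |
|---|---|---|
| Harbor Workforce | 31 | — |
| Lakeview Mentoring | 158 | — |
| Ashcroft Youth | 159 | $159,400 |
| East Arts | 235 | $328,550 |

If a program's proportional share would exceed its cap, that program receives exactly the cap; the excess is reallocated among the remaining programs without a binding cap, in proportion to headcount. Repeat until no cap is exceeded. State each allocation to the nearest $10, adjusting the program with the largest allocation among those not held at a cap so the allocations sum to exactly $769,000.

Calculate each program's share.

Total headcount = 583.
Unconstrained shares: Harbor Workforce 40,890.22; Lakeview Mentoring 208,408.23; Ashcroft Youth 209,727.27; East Arts 309,974.27.
Capped: Ashcroft Youth ($159,400); residual $609,600 reallocated over remaining headcount 424.
Capped: East Arts ($328,550); residual $281,050 reallocated over remaining headcount 189.
Remaining shares: Harbor Workforce 46,098.15 → $46,100; Lakeview Mentoring 234,951.85 → $234,950.

Harbor Workforce: $46,100; Lakeview Mentoring: $234,950; Ashcroft Youth: $159,400; East Arts: $328,550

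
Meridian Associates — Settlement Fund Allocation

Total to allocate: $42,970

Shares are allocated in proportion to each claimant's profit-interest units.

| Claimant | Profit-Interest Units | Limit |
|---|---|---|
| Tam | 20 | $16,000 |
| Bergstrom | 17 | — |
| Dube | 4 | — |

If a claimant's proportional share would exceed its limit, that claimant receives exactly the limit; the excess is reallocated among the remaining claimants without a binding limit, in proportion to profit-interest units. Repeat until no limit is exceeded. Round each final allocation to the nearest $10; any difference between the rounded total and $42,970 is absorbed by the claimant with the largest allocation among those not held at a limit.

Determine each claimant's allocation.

Sum of profit-interest units: 41.
Proportional shares (ignoring caps): Tam 20,960.98; Bergstrom 17,816.83; Dube 4,192.20.
Capped: Tam ($16,000); balance $26,970 reallocated over remaining profit-interest units 21.
Shares after redistribution: Bergstrom 21,832.86 → $21,830; Dube 5,137.14 → $5,140.

Tam: $16,000; Bergstrom: $21,830; Dube: $5,140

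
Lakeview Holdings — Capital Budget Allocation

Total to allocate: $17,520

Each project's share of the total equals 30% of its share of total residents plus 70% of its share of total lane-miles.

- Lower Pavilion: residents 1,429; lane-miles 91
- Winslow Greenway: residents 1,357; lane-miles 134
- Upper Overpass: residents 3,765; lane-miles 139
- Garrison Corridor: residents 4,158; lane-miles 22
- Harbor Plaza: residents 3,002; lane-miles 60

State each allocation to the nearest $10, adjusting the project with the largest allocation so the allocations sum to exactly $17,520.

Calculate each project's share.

Lower Pavilion: $3,050 · Winslow Greenway: $4,200 · Upper Overpass: $5,270 · Garrison Corridor: $2,200 · Harbor Plaza: $2,800

Residents total 13,711; lane-miles total 446.
Combined weights (30% residents + 70% lane-miles): Lower Pavilion 0.1741; Winslow Greenway 0.2400; Upper Overpass 0.3005; Garrison Corridor 0.1255; Harbor Plaza 0.1599.
Proportional shares: Lower Pavilion 3,050.09; Winslow Greenway 4,204.89; Upper Overpass 5,265.47; Garrison Corridor 2,198.89; Harbor Plaza 2,800.66.
At nearest $10: Lower Pavilion $3,050; Winslow Greenway $4,200; Upper Overpass $5,270; Garrison Corridor $2,200; Harbor Plaza $2,800. Sum = $17,520.
No rounding difference to absorb.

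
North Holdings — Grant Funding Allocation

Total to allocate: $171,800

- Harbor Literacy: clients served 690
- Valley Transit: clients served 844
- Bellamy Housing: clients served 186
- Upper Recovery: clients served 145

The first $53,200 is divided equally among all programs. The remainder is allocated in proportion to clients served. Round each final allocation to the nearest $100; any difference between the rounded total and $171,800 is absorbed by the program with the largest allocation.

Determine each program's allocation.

Equal tier: $53,200 ÷ 4 = $13,300 apiece.
Remainder $118,600 by clients served (total 1,865): Harbor Literacy 43,878.82 → $43,900; Valley Transit 53,672.06 → $53,700; Bellamy Housing 11,828.20 → $11,800; Upper Recovery 9,220.91 → $9,200.
Totals: Harbor Literacy $13,300 + $43,900 = $57,200; Valley Transit $13,300 + $53,700 = $67,000; Bellamy Housing $13,300 + $11,800 = $25,100; Upper Recovery $13,300 + $9,200 = $22,500.

Harbor Literacy: $57,200 · Valley Transit: $67,000 · Bellamy Housing: $25,100 · Upper Recovery: $22,500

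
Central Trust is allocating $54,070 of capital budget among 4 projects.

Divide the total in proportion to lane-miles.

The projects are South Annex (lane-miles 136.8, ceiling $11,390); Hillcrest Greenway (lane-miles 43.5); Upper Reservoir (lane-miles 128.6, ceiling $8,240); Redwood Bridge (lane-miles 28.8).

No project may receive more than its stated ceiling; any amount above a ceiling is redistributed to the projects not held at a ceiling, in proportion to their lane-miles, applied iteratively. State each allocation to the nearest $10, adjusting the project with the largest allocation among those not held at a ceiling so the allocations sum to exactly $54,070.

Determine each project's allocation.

Lane-miles total: 337.7.
Proportional shares (ignoring caps): South Annex 21,903.39; Hillcrest Greenway 6,964.89; Upper Reservoir 20,590.47; Redwood Bridge 4,611.24.
Cap binds for South Annex ($11,390), Upper Reservoir ($8,240); remaining pool $34,440 reallocated over remaining lane-miles 72.3.
Remaining shares: Hillcrest Greenway 20,721.16 → $20,720; Redwood Bridge 13,718.84 → $13,720.

South Annex: $11,390 | Hillcrest Greenway: $20,720 | Upper Reservoir: $8,240 | Redwood Bridge: $13,720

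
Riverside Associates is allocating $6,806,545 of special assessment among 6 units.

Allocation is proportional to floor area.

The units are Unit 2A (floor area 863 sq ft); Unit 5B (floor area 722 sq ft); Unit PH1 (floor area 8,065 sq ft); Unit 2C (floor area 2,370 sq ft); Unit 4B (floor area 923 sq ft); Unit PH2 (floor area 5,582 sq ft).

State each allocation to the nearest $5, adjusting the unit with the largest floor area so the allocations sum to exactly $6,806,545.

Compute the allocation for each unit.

Sum of floor area: 863 + 722 + 8,065 + 2,370 + 923 + 5,582 = 18,525.
Raw shares: Unit 2A 317,087.63; Unit 5B 265,280.73; Unit PH1 2,963,281.26; Unit 2C 870,796.85; Unit 4B 339,133.12; Unit PH2 2,050,965.41.
After rounding ($5): Unit 2A $317,090; Unit 5B $265,280; Unit PH1 $2,963,280; Unit 2C $870,795; Unit 4B $339,135; Unit PH2 $2,050,965. Sum = $6,806,545.
Sum already equals the total — no adjustment.

Unit 2A: $317,090; Unit 5B: $265,280; Unit PH1: $2,963,280; Unit 2C: $870,795; Unit 4B: $339,135; Unit PH2: $2,050,965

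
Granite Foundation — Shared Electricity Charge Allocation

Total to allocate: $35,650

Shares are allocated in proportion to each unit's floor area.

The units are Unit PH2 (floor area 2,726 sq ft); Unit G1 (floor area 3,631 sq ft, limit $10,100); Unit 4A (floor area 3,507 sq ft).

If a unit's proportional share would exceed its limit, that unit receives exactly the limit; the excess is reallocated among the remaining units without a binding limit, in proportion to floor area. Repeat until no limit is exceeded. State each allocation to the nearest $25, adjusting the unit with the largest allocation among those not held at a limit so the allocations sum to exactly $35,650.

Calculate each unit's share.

Combined floor area = 9,864.
Unconstrained shares: Unit PH2 9,852.18; Unit G1 13,122.99; Unit 4A 12,674.83.
Capped: Unit G1 ($10,100); remaining pool $25,550 reallocated over remaining floor area 6,233.
Remaining shares: Unit PH2 11,174.28 → $11,175; Unit 4A 14,375.72 → $14,375.

Unit PH2: $11,175; Unit G1: $10,100; Unit 4A: $14,375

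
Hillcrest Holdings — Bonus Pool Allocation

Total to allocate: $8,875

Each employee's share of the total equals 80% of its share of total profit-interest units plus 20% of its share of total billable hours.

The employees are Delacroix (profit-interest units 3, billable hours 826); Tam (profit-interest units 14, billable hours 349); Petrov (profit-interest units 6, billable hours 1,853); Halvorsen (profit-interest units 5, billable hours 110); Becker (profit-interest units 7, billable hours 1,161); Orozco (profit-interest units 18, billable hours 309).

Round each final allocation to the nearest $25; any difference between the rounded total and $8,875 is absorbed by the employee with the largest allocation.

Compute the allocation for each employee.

Profit-interest units total 53; billable hours total 4,608.
Composite weights (80% profit-interest units + 20% billable hours): Delacroix 0.0811; Tam 0.2265; Petrov 0.1710; Halvorsen 0.0802; Becker 0.1561; Orozco 0.2851.
Pro-rata amounts: Delacroix 720.06; Tam 2,009.91; Petrov 1,517.55; Halvorsen 712.18; Becker 1,384.95; Orozco 2,530.35.
After rounding ($25): Delacroix $725; Tam $2,000; Petrov $1,525; Halvorsen $700; Becker $1,375; Orozco $2,525. Sum = $8,850.
Difference $8,875 − $8,850 = +$25 applied to largest allocation (Orozco): Orozco becomes $2,550.

Delacroix: $725 | Tam: $2,000 | Petrov: $1,525 | Halvorsen: $700 | Becker: $1,375 | Orozco: $2,550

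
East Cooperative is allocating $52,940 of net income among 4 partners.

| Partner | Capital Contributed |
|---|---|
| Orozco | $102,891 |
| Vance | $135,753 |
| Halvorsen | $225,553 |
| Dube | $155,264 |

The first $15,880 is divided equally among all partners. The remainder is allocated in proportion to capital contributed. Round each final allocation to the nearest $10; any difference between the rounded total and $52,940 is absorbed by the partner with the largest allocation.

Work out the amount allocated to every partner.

Orozco: $10,130; Vance: $12,090; Halvorsen: $17,460; Dube: $13,260

First tranche $15,880 split equally: $3,970 each.
Remainder $37,060 by capital contributed (total 619,461): Orozco 6,155.58 → $6,160; Vance 8,121.59 → $8,120; Halvorsen 13,493.98 → $13,490; Dube 9,288.86 → $9,290.
Totals: Orozco $3,970 + $6,160 = $10,130; Vance $3,970 + $8,120 = $12,090; Halvorsen $3,970 + $13,490 = $17,460; Dube $3,970 + $9,290 = $13,260.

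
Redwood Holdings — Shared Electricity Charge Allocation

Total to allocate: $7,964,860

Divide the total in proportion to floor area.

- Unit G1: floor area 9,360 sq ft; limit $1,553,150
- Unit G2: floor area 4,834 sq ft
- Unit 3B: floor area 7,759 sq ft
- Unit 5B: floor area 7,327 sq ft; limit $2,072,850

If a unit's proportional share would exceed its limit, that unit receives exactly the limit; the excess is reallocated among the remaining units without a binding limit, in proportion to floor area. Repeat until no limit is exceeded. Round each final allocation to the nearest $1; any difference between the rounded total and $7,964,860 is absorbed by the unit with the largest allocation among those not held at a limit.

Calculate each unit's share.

Unit G1: $1,553,150; Unit G2: $1,665,532; Unit 3B: $2,673,328; Unit 5B: $2,072,850

Combined floor area = 29,280.
Unconstrained shares: Unit G1 2,546,143.77; Unit G2 1,314,963.57; Unit 3B 2,110,633.495; Unit 5B 1,993,119.17.
Capped: Unit G1 ($1,553,150); residual $6,411,710 reallocated over remaining floor area 19,920.
Capped: Unit 5B ($2,072,850); residual $4,338,860 reallocated over remaining floor area 12,593.
Shares after redistribution: Unit G2 1,665,532.38 → $1,665,532; Unit 3B 2,673,327.62 → $2,673,328.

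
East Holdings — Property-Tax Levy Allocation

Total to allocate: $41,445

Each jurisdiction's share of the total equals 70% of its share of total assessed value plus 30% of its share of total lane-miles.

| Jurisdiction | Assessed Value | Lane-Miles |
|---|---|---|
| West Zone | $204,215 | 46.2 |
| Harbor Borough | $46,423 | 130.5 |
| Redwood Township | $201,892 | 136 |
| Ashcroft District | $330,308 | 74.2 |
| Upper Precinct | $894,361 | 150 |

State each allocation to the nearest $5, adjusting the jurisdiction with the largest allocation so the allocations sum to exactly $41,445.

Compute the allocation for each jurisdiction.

Totals — assessed value 1,677,199, lane-miles 536.9.
Blended shares (70% assessed value + 30% lane-miles): West Zone 0.1110; Harbor Borough 0.0923; Redwood Township 0.1603; Ashcroft District 0.1793; Upper Precinct 0.4571.
Proportional shares: West Zone 4,602.32; Harbor Borough 3,825.12; Redwood Township 6,641.73; Ashcroft District 7,431.85; Upper Precinct 18,943.98.
Rounded to nearest $5: West Zone $4,600; Harbor Borough $3,825; Redwood Township $6,640; Ashcroft District $7,430; Upper Precinct $18,945. Sum = $41,440.
Difference $41,445 − $41,440 = +$5 applied to largest allocation (Upper Precinct): Upper Precinct becomes $18,950.

West Zone: $4,600 | Harbor Borough: $3,825 | Redwood Township: $6,640 | Ashcroft District: $7,430 | Upper Precinct: $18,950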